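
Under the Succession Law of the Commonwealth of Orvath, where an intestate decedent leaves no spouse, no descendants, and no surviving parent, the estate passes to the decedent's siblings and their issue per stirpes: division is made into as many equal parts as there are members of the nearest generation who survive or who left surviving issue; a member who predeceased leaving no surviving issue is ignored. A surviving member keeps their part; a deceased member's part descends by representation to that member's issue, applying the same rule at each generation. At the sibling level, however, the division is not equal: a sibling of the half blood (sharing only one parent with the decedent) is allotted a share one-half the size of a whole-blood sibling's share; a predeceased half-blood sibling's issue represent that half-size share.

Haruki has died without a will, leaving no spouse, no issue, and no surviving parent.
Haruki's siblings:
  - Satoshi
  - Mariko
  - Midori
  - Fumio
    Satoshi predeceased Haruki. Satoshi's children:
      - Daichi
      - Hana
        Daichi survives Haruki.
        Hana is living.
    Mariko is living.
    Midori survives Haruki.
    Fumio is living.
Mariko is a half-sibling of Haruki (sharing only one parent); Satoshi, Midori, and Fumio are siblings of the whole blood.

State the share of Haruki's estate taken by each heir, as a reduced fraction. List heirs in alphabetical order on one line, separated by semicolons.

Daichi 1/7; Fumio 2/7; Hana 1/7; Mariko 1/7; Midori 2/7

No spouse, descendants, or parent survives, so the estate passes to Haruki's siblings per stirpes.
Half-blood siblings count for one-half the weight of whole-blood siblings at the initial division.
Dividing 1 in proportion to weights (total weight 7/2): Satoshi (weight 1) → 2/7; Mariko (weight 1/2) → 1/7; Midori (weight 1) → 2/7; Fumio (weight 1) → 2/7.
Satoshi predeceased; the 2/7 allotted to Satoshi's branch passes to Satoshi's issue by representation.
The 2/7 is divided into 2 equal shares of 1/7 among Daichi, Hana.
Daichi is living and takes 1/7.
Hana is living and takes 1/7.
Mariko is living and takes 1/7.
Midori is living and takes 2/7.
Fumio is living and takes 2/7.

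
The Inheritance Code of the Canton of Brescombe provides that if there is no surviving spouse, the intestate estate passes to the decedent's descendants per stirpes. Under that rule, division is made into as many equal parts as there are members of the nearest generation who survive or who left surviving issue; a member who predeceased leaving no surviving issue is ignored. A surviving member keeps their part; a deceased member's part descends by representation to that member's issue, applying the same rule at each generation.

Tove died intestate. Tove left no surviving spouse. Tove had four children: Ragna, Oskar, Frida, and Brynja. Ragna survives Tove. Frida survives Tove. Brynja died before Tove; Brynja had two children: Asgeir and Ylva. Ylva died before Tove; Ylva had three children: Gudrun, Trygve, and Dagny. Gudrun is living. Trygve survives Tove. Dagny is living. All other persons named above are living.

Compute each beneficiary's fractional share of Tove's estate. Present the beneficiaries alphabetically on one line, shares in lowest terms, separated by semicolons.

There is no surviving spouse, so the entire estate passes to Tove's descendants per stirpes.
The estate is divided into 4 equal shares of 1/4 among Ragna, Oskar, Frida, Brynja.
Ragna is living and takes 1/4.
Oskar is living and takes 1/4.
Frida is living and takes 1/4.
Brynja predeceased; the 1/4 allotted to Brynja's branch passes to Brynja's issue by representation.
The 1/4 is divided into 2 equal shares of 1/8 among Asgeir, Ylva.
Asgeir is living and takes 1/8.
Ylva predeceased; the 1/8 allotted to Ylva's branch passes to Ylva's issue by representation.
The 1/8 is divided into 3 equal shares of 1/24 among Gudrun, Trygve, Dagny.
Gudrun is living and takes 1/24.
Trygve is living and takes 1/24.
Dagny is living and takes 1/24.

Asgeir 1/8; Dagny 1/24; Frida 1/4; Gudrun 1/24; Oskar 1/4; Ragna 1/4; Trygve 1/24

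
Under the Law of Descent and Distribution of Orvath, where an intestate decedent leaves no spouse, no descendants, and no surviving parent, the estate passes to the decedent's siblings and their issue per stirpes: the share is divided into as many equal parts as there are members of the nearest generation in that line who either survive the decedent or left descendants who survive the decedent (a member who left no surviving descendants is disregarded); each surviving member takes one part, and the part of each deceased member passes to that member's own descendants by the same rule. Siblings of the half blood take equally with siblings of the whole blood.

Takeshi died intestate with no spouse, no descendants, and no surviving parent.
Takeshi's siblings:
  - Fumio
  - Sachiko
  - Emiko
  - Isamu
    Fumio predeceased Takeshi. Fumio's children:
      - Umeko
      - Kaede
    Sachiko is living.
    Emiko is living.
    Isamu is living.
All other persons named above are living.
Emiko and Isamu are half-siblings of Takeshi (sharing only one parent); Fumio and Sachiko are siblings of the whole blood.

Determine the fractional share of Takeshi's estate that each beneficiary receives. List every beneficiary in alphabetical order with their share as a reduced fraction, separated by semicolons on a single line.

Emiko 1/4; Isamu 1/4; Kaede 1/8; Sachiko 1/4; Umeko 1/8

No spouse, descendants, or parent survives, so the estate passes to Takeshi's siblings per stirpes.
Half-blood and whole-blood siblings take equally under the stated rule.
The estate is divided into 4 equal shares of 1/4 among Fumio, Sachiko, Emiko, Isamu.
Fumio predeceased; the 1/4 allotted to Fumio's branch passes to Fumio's issue by representation.
The 1/4 is divided into 2 equal shares of 1/8 among Umeko, Kaede.
Umeko is living and takes 1/8.
Kaede is living and takes 1/8.
Sachiko is living and takes 1/4.
Emiko is living and takes 1/4.
Isamu is living and takes 1/4.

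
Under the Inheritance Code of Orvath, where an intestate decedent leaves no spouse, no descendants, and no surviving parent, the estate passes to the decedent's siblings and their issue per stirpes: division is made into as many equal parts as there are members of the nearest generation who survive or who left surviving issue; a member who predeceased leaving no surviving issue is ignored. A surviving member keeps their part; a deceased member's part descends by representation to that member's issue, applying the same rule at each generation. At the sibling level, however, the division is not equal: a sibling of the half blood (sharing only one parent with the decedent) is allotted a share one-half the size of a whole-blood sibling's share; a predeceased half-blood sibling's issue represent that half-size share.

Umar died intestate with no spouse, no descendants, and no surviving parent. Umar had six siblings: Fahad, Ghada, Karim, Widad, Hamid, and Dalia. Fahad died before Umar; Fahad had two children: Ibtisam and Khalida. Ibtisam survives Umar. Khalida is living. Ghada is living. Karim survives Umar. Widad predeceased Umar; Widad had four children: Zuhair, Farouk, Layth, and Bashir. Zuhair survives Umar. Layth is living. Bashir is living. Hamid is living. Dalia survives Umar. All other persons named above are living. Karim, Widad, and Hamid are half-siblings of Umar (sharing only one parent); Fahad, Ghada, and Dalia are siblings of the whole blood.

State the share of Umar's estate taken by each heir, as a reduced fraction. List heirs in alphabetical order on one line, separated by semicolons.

No spouse, descendants, or parent survives, so the estate passes to Umar's siblings per stirpes.
Half-blood siblings count for one-half the weight of whole-blood siblings at the initial division.
Dividing 1 in proportion to weights (total weight 9/2): Fahad (weight 1) → 2/9; Ghada (weight 1) → 2/9; Karim (weight 1/2) → 1/9; Widad (weight 1/2) → 1/9; Hamid (weight 1/2) → 1/9; Dalia (weight 1) → 2/9.
Fahad predeceased; the 2/9 allotted to Fahad's branch passes to Fahad's issue by representation.
The 2/9 is divided into 2 equal shares of 1/9 among Ibtisam, Khalida.
Ibtisam is living and takes 1/9.
Khalida is living and takes 1/9.
Ghada is living and takes 2/9.
Karim is living and takes 1/9.
Widad predeceased; the 1/9 allotted to Widad's branch passes to Widad's issue by representation.
The 1/9 is divided into 4 equal shares of 1/36 among Zuhair, Farouk, Layth, Bashir.
Zuhair is living and takes 1/36.
Farouk is living and takes 1/36.
Layth is living and takes 1/36.
Bashir is living and takes 1/36.
Hamid is living and takes 1/9.
Dalia is living and takes 2/9.

Bashir 1/36; Dalia 2/9; Farouk 1/36; Ghada 2/9; Hamid 1/9; Ibtisam 1/9; Karim 1/9; Khalida 1/9; Layth 1/36; Zuhair 1/36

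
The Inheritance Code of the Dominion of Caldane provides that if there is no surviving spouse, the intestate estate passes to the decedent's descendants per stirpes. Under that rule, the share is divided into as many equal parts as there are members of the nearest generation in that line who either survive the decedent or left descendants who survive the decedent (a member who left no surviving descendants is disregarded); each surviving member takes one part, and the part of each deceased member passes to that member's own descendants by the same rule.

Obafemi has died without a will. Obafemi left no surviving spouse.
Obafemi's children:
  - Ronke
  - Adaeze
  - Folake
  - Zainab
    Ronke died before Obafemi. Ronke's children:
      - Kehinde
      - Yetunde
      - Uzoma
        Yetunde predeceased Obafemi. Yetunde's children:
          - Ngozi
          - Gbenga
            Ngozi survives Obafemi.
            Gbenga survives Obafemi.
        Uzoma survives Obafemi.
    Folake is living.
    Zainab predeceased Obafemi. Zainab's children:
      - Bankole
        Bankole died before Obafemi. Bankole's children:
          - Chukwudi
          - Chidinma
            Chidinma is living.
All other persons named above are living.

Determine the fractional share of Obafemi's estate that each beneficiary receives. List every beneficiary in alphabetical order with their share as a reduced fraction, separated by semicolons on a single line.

There is no surviving spouse, so the entire estate passes to Obafemi's descendants per stirpes.
The estate is divided into 4 equal shares of 1/4 among Ronke, Adaeze, Folake, Zainab.
Ronke predeceased; the 1/4 allotted to Ronke's branch passes to Ronke's issue by representation.
The 1/4 is divided into 3 equal shares of 1/12 among Kehinde, Yetunde, Uzoma.
Kehinde is living and takes 1/12.
Yetunde predeceased; the 1/12 allotted to Yetunde's branch passes to Yetunde's issue by representation.
The 1/12 is divided into 2 equal shares of 1/24 among Ngozi, Gbenga.
Ngozi is living and takes 1/24.
Gbenga is living and takes 1/24.
Uzoma is living and takes 1/12.
Adaeze is living and takes 1/4.
Folake is living and takes 1/4.
Zainab predeceased; the 1/4 allotted to Zainab's branch passes to Zainab's issue by representation.
Bankole's line is the sole branch at this level, so the full 1/4 passes to Bankole's issue by representation.
The 1/4 is divided into 2 equal shares of 1/8 among Chukwudi, Chidinma.
Chukwudi is living and takes 1/8.
Chidinma is living and takes 1/8.

Adaeze 1/4; Chidinma 1/8; Chukwudi 1/8; Folake 1/4; Gbenga 1/24; Kehinde 1/12; Ngozi 1/24; Uzoma 1/12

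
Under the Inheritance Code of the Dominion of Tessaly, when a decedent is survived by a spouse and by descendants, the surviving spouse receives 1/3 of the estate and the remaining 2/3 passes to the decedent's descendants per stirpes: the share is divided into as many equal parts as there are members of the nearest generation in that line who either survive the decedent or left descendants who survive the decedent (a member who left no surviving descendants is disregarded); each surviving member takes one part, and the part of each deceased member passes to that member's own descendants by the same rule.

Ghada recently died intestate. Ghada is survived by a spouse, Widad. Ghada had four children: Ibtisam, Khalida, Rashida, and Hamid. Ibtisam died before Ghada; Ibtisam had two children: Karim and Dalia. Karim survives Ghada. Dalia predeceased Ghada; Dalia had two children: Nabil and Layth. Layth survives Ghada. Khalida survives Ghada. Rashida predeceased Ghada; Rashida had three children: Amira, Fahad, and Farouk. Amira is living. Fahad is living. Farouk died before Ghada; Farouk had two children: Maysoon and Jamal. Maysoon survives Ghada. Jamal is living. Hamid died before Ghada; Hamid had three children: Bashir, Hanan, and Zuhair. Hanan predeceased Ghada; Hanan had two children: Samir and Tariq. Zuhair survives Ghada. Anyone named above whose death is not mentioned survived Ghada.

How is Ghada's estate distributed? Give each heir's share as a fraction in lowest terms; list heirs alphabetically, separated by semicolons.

Widad, as surviving spouse, takes 1/3.
The remaining 2/3 passes to Ghada's descendants per stirpes.
The 2/3 is divided into 4 equal shares of 1/6 among Ibtisam, Khalida, Rashida, Hamid.
Ibtisam predeceased; the 1/6 allotted to Ibtisam's branch passes to Ibtisam's issue by representation.
The 1/6 is divided into 2 equal shares of 1/12 among Karim, Dalia.
Karim is living and takes 1/12.
Dalia predeceased; the 1/12 allotted to Dalia's branch passes to Dalia's issue by representation.
The 1/12 is divided into 2 equal shares of 1/24 among Nabil, Layth.
Nabil is living and takes 1/24.
Layth is living and takes 1/24.
Khalida is living and takes 1/6.
Rashida predeceased; the 1/6 allotted to Rashida's branch passes to Rashida's issue by representation.
The 1/6 is divided into 3 equal shares of 1/18 among Amira, Fahad, Farouk.
Amira is living and takes 1/18.
Fahad is living and takes 1/18.
Farouk predeceased; the 1/18 allotted to Farouk's branch passes to Farouk's issue by representation.
The 1/18 is divided into 2 equal shares of 1/36 among Maysoon, Jamal.
Maysoon is living and takes 1/36.
Jamal is living and takes 1/36.
Hamid predeceased; the 1/6 allotted to Hamid's branch passes to Hamid's issue by representation.
The 1/6 is divided into 3 equal shares of 1/18 among Bashir, Hanan, Zuhair.
Bashir is living and takes 1/18.
Hanan predeceased; the 1/18 allotted to Hanan's branch passes to Hanan's issue by representation.
The 1/18 is divided into 2 equal shares of 1/36 among Samir, Tariq.
Samir is living and takes 1/36.
Tariq is living and takes 1/36.
Zuhair is living and takes 1/18.

Amira 1/18; Bashir 1/18; Fahad 1/18; Jamal 1/36; Karim 1/12; Khalida 1/6; Layth 1/24; Maysoon 1/36; Nabil 1/24; Samir 1/36; Tariq 1/36; Widad 1/3; Zuhair 1/18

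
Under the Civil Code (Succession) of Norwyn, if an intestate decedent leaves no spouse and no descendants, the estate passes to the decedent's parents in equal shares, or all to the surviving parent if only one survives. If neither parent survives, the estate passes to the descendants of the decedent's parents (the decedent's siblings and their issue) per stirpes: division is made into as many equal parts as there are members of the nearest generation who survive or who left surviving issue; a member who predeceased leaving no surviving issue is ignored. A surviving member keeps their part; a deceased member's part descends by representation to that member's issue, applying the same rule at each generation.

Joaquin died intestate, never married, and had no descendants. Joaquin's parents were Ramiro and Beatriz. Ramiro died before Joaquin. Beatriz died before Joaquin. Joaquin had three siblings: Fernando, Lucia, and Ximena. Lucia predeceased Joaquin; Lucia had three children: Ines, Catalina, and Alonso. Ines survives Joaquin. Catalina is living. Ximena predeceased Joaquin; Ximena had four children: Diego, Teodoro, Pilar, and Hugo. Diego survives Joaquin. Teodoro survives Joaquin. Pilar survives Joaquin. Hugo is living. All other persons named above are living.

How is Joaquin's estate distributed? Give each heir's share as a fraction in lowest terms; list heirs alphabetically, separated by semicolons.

Neither parent survives and there are no descendants, so the estate passes to Joaquin's siblings and their issue per stirpes.
The estate is divided into 3 equal shares of 1/3 among Fernando, Lucia, Ximena.
Fernando is living and takes 1/3.
Lucia predeceased; the 1/3 allotted to Lucia's branch passes to Lucia's issue by representation.
The 1/3 is divided into 3 equal shares of 1/9 among Ines, Catalina, Alonso.
Ines is living and takes 1/9.
Catalina is living and takes 1/9.
Alonso is living and takes 1/9.
Ximena predeceased; the 1/3 allotted to Ximena's branch passes to Ximena's issue by representation.
The 1/3 is divided into 4 equal shares of 1/12 among Diego, Teodoro, Pilar, Hugo.
Diego is living and takes 1/12.
Teodoro is living and takes 1/12.
Pilar is living and takes 1/12.
Hugo is living and takes 1/12.

Alonso 1/9; Catalina 1/9; Diego 1/12; Fernando 1/3; Hugo 1/12; Ines 1/9; Pilar 1/12; Teodoro 1/12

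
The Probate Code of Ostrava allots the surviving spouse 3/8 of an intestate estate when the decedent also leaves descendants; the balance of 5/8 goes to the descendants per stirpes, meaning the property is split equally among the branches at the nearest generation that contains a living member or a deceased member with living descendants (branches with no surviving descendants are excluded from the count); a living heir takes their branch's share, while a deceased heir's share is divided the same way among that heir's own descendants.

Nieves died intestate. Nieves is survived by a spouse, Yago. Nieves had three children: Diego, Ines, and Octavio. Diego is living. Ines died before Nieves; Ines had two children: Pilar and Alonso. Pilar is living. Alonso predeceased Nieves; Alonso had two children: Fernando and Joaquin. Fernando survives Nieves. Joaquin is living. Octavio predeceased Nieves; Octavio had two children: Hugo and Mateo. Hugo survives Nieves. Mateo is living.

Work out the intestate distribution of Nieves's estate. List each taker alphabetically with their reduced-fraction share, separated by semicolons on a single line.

Yago, as surviving spouse, takes 3/8.
The remaining 5/8 passes to Nieves's descendants per stirpes.
The 5/8 is divided into 3 equal shares of 5/24 among Diego, Ines, Octavio.
Diego is living and takes 5/24.
Ines predeceased; the 5/24 allotted to Ines's branch passes to Ines's issue by representation.
The 5/24 is divided into 2 equal shares of 5/48 among Pilar, Alonso.
Pilar is living and takes 5/48.
Alonso predeceased; the 5/48 allotted to Alonso's branch passes to Alonso's issue by representation.
The 5/48 is divided into 2 equal shares of 5/96 among Fernando, Joaquin.
Fernando is living and takes 5/96.
Joaquin is living and takes 5/96.
Octavio predeceased; the 5/24 allotted to Octavio's branch passes to Octavio's issue by representation.
The 5/24 is divided into 2 equal shares of 5/48 among Hugo, Mateo.
Hugo is living and takes 5/48.
Mateo is living and takes 5/48.

Diego 5/24; Fernando 5/96; Hugo 5/48; Joaquin 5/96; Mateo 5/48; Pilar 5/48; Yago 3/8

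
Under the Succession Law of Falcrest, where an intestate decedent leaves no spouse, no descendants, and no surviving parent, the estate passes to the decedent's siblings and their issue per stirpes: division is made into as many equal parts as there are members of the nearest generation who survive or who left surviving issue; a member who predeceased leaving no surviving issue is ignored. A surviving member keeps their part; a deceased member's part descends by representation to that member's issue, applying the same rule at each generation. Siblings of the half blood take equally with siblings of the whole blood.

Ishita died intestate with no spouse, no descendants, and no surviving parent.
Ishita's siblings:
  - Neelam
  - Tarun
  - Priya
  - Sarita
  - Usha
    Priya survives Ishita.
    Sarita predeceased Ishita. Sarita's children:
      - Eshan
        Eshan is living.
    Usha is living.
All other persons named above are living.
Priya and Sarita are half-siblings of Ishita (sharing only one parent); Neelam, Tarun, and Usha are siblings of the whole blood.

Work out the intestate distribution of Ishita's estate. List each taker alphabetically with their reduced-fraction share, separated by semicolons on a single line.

No spouse, descendants, or parent survives, so the estate passes to Ishita's siblings per stirpes.
Half-blood and whole-blood siblings take equally under the stated rule.
The estate is divided into 5 equal shares of 1/5 among Neelam, Tarun, Priya, Sarita, Usha.
Neelam is living and takes 1/5.
Tarun is living and takes 1/5.
Priya is living and takes 1/5.
Sarita predeceased; the 1/5 allotted to Sarita's branch passes to Sarita's issue by representation.
Eshan is the sole taker at this level and receives the full 1/5.
Usha is living and takes 1/5.

Eshan 1/5; Neelam 1/5; Priya 1/5; Tarun 1/5; Usha 1/5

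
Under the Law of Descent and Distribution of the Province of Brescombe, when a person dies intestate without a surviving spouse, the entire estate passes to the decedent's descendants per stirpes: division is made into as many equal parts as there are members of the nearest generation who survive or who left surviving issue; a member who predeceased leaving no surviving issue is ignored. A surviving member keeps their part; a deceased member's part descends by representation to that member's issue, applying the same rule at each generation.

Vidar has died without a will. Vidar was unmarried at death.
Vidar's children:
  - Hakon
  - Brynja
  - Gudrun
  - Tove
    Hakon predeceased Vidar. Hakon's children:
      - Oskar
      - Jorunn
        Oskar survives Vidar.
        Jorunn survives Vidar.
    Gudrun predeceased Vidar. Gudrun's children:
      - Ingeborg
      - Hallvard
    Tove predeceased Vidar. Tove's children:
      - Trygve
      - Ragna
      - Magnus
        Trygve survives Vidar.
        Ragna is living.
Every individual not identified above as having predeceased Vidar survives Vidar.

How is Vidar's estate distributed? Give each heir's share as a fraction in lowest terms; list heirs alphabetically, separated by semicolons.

Brynja 1/4; Hallvard 1/8; Ingeborg 1/8; Jorunn 1/8; Magnus 1/12; Oskar 1/8; Ragna 1/12; Trygve 1/12

There is no surviving spouse, so the entire estate passes to Vidar's descendants per stirpes.
The estate is divided into 4 equal shares of 1/4 among Hakon, Brynja, Gudrun, Tove.
Hakon predeceased; the 1/4 allotted to Hakon's branch passes to Hakon's issue by representation.
The 1/4 is divided into 2 equal shares of 1/8 among Oskar, Jorunn.
Oskar is living and takes 1/8.
Jorunn is living and takes 1/8.
Brynja is living and takes 1/4.
Gudrun predeceased; the 1/4 allotted to Gudrun's branch passes to Gudrun's issue by representation.
The 1/4 is divided into 2 equal shares of 1/8 among Ingeborg, Hallvard.
Ingeborg is living and takes 1/8.
Hallvard is living and takes 1/8.
Tove predeceased; the 1/4 allotted to Tove's branch passes to Tove's issue by representation.
The 1/4 is divided into 3 equal shares of 1/12 among Trygve, Ragna, Magnus.
Trygve is living and takes 1/12.
Ragna is living and takes 1/12.
Magnus is living and takes 1/12.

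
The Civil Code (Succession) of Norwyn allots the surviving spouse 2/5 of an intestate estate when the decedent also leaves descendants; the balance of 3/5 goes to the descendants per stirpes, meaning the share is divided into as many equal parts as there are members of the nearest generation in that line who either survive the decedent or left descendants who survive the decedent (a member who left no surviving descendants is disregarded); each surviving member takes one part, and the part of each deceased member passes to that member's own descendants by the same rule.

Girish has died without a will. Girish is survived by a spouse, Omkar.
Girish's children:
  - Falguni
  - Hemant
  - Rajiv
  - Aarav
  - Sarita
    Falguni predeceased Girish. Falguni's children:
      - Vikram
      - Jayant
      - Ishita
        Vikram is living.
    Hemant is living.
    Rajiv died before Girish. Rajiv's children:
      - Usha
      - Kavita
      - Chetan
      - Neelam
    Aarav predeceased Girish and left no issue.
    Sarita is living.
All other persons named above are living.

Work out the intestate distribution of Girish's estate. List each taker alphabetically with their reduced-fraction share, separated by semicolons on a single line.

Omkar, as surviving spouse, takes 2/5.
The remaining 3/5 passes to Girish's descendants per stirpes.
Aarav left no surviving issue, so that branch lapses and is disregarded.
The 3/5 is divided into 4 equal shares of 3/20 among Falguni, Hemant, Rajiv, Sarita.
Falguni predeceased; the 3/20 allotted to Falguni's branch passes to Falguni's issue by representation.
The 3/20 is divided into 3 equal shares of 1/20 among Vikram, Jayant, Ishita.
Vikram is living and takes 1/20.
Jayant is living and takes 1/20.
Ishita is living and takes 1/20.
Hemant is living and takes 3/20.
Rajiv predeceased; the 3/20 allotted to Rajiv's branch passes to Rajiv's issue by representation.
The 3/20 is divided into 4 equal shares of 3/80 among Usha, Kavita, Chetan, Neelam.
Usha is living and takes 3/80.
Kavita is living and takes 3/80.
Chetan is living and takes 3/80.
Neelam is living and takes 3/80.
Sarita is living and takes 3/20.

Chetan 3/80; Hemant 3/20; Ishita 1/20; Jayant 1/20; Kavita 3/80; Neelam 3/80; Omkar 2/5; Sarita 3/20; Usha 3/80; Vikram 1/20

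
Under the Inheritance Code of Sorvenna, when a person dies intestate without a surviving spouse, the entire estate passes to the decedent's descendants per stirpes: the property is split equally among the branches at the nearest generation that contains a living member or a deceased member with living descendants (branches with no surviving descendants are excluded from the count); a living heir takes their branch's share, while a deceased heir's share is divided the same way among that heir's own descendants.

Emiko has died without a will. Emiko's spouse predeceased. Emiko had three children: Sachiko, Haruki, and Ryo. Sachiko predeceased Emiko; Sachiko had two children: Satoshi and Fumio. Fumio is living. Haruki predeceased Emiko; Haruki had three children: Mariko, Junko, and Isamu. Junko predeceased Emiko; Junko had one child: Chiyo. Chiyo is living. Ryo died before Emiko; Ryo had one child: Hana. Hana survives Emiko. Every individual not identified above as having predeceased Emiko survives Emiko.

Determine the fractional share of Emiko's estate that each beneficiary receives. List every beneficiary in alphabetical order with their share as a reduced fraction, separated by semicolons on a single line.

There is no surviving spouse, so the entire estate passes to Emiko's descendants per stirpes.
The estate is divided into 3 equal shares of 1/3 among Sachiko, Haruki, Ryo.
Sachiko predeceased; the 1/3 allotted to Sachiko's branch passes to Sachiko's issue by representation.
The 1/3 is divided into 2 equal shares of 1/6 among Satoshi, Fumio.
Satoshi is living and takes 1/6.
Fumio is living and takes 1/6.
Haruki predeceased; the 1/3 allotted to Haruki's branch passes to Haruki's issue by representation.
The 1/3 is divided into 3 equal shares of 1/9 among Mariko, Junko, Isamu.
Mariko is living and takes 1/9.
Junko predeceased; the 1/9 allotted to Junko's branch passes to Junko's issue by representation.
Chiyo is the sole taker at this level and receives the full 1/9.
Isamu is living and takes 1/9.
Ryo predeceased; the 1/3 allotted to Ryo's branch passes to Ryo's issue by representation.
Hana is the sole taker at this level and receives the full 1/3.

Chiyo 1/9; Fumio 1/6; Hana 1/3; Isamu 1/9; Mariko 1/9; Satoshi 1/6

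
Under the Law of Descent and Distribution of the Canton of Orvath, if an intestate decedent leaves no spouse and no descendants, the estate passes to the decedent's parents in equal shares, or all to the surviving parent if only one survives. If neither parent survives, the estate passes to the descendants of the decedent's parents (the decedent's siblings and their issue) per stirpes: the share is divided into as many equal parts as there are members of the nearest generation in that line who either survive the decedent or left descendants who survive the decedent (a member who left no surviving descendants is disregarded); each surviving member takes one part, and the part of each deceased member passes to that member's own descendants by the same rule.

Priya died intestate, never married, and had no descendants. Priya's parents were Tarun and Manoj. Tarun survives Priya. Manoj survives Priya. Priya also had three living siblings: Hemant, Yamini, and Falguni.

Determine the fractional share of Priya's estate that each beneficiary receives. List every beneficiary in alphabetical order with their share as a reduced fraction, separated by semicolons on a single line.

Manoj 1/2; Tarun 1/2

Both parents survive, so Tarun and Manoj each take 1/2. The siblings take nothing because a surviving parent has priority.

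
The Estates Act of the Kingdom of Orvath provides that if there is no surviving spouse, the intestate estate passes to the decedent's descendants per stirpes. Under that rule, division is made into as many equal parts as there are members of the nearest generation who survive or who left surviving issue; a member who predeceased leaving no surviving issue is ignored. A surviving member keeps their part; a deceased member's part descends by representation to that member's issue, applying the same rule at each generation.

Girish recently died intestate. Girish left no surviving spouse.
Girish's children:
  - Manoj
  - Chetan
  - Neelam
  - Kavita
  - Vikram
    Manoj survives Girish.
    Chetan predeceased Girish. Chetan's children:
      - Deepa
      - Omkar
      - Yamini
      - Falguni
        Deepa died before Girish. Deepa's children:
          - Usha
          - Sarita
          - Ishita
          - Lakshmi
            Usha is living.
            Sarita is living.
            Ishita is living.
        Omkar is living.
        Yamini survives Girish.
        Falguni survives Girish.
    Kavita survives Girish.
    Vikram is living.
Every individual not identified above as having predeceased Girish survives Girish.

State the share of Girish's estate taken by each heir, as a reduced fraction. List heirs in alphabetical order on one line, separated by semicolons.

Falguni 1/20; Ishita 1/80; Kavita 1/5; Lakshmi 1/80; Manoj 1/5; Neelam 1/5; Omkar 1/20; Sarita 1/80; Usha 1/80; Vikram 1/5; Yamini 1/20

There is no surviving spouse, so the entire estate passes to Girish's descendants per stirpes.
The estate is divided into 5 equal shares of 1/5 among Manoj, Chetan, Neelam, Kavita, Vikram.
Manoj is living and takes 1/5.
Chetan predeceased; the 1/5 allotted to Chetan's branch passes to Chetan's issue by representation.
The 1/5 is divided into 4 equal shares of 1/20 among Deepa, Omkar, Yamini, Falguni.
Deepa predeceased; the 1/20 allotted to Deepa's branch passes to Deepa's issue by representation.
The 1/20 is divided into 4 equal shares of 1/80 among Usha, Sarita, Ishita, Lakshmi.
Usha is living and takes 1/80.
Sarita is living and takes 1/80.
Ishita is living and takes 1/80.
Lakshmi is living and takes 1/80.
Omkar is living and takes 1/20.
Yamini is living and takes 1/20.
Falguni is living and takes 1/20.
Neelam is living and takes 1/5.
Kavita is living and takes 1/5.
Vikram is living and takes 1/5.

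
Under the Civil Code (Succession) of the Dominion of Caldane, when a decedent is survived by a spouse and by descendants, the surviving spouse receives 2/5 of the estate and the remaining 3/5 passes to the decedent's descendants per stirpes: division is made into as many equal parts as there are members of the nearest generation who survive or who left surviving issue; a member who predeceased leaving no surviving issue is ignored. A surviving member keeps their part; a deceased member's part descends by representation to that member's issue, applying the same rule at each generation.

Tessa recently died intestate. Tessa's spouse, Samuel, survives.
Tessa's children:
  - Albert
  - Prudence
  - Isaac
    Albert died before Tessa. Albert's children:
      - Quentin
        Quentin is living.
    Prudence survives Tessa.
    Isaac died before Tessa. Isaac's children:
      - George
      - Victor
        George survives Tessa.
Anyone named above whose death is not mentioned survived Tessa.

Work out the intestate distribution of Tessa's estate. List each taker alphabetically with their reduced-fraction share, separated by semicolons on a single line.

George 1/10; Prudence 1/5; Quentin 1/5; Samuel 2/5; Victor 1/10

Samuel, as surviving spouse, takes 2/5.
The remaining 3/5 passes to Tessa's descendants per stirpes.
The 3/5 is divided into 3 equal shares of 1/5 among Albert, Prudence, Isaac.
Albert predeceased; the 1/5 allotted to Albert's branch passes to Albert's issue by representation.
Quentin is the sole taker at this level and receives the full 1/5.
Prudence is living and takes 1/5.
Isaac predeceased; the 1/5 allotted to Isaac's branch passes to Isaac's issue by representation.
The 1/5 is divided into 2 equal shares of 1/10 among George, Victor.
George is living and takes 1/10.
Victor is living and takes 1/10.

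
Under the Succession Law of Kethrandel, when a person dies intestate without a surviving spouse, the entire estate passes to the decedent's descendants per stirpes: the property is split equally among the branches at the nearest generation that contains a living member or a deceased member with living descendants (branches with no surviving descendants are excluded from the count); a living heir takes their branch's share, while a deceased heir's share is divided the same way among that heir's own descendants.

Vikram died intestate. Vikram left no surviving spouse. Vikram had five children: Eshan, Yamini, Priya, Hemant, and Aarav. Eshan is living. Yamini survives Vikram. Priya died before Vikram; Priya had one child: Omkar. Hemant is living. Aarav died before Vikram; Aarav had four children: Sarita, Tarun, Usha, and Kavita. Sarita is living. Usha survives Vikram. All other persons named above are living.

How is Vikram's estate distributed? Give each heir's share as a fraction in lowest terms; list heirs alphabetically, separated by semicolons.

There is no surviving spouse, so the entire estate passes to Vikram's descendants per stirpes.
The estate is divided into 5 equal shares of 1/5 among Eshan, Yamini, Priya, Hemant, Aarav.
Eshan is living and takes 1/5.
Yamini is living and takes 1/5.
Priya predeceased; the 1/5 allotted to Priya's branch passes to Priya's issue by representation.
Omkar is the sole taker at this level and receives the full 1/5.
Hemant is living and takes 1/5.
Aarav predeceased; the 1/5 allotted to Aarav's branch passes to Aarav's issue by representation.
The 1/5 is divided into 4 equal shares of 1/20 among Sarita, Tarun, Usha, Kavita.
Sarita is living and takes 1/20.
Tarun is living and takes 1/20.
Usha is living and takes 1/20.
Kavita is living and takes 1/20.

Eshan 1/5; Hemant 1/5; Kavita 1/20; Omkar 1/5; Sarita 1/20; Tarun 1/20; Usha 1/20; Yamini 1/5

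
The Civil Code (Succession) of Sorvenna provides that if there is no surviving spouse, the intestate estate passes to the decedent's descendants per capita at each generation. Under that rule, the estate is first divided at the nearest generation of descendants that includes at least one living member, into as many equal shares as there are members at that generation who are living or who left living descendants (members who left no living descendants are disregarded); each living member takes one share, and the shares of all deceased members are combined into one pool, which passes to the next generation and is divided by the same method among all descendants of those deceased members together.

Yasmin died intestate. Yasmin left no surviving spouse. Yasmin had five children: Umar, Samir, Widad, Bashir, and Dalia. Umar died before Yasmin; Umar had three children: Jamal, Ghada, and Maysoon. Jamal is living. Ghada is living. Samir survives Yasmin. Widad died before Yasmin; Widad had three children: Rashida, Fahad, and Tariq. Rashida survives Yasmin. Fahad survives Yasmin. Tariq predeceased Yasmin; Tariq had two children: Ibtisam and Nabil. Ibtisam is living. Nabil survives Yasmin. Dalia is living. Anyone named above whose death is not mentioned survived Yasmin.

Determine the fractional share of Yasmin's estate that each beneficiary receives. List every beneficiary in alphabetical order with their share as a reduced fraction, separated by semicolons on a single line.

There is no surviving spouse, so the entire estate passes to Yasmin's descendants per capita at each generation.
At generation 1 (Umar, Samir, Widad, Bashir, Dalia) there are 5 shares of (1)/5 = 1/5 each.
Living: Samir, Bashir, and Dalia — each takes 1/5.
Deceased: Umar and Widad. Their combined 2/5 is pooled and carried to generation 2.
At generation 2 (Jamal, Ghada, Maysoon, Rashida, Fahad, Tariq) there are 6 shares of (2/5)/6 = 1/15 each.
Living: Jamal, Ghada, Maysoon, Rashida, and Fahad — each takes 1/15.
Deceased: Tariq. That 1/15 share is carried to generation 3.
At generation 3 (Ibtisam, Nabil) there are 2 shares of (1/15)/2 = 1/30 each.
Living: Ibtisam and Nabil — each takes 1/30.

Bashir 1/5; Dalia 1/5; Fahad 1/15; Ghada 1/15; Ibtisam 1/30; Jamal 1/15; Maysoon 1/15; Nabil 1/30; Rashida 1/15; Samir 1/5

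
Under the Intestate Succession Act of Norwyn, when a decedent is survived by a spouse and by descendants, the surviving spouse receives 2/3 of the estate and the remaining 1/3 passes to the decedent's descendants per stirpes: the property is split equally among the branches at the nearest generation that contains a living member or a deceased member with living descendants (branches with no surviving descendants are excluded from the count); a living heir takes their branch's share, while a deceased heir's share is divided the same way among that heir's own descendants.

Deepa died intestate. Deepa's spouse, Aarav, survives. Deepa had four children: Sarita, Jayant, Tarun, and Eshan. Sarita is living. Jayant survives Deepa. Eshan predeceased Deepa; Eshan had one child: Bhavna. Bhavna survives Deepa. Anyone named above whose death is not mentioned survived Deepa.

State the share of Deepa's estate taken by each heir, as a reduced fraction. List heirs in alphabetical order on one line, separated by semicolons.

Aarav, as surviving spouse, takes 2/3.
The remaining 1/3 passes to Deepa's descendants per stirpes.
The 1/3 is divided into 4 equal shares of 1/12 among Sarita, Jayant, Tarun, Eshan.
Sarita is living and takes 1/12.
Jayant is living and takes 1/12.
Tarun is living and takes 1/12.
Eshan predeceased; the 1/12 allotted to Eshan's branch passes to Eshan's issue by representation.
Bhavna is the sole taker at this level and receives the full 1/12.

Aarav 2/3; Bhavna 1/12; Jayant 1/12; Sarita 1/12; Tarun 1/12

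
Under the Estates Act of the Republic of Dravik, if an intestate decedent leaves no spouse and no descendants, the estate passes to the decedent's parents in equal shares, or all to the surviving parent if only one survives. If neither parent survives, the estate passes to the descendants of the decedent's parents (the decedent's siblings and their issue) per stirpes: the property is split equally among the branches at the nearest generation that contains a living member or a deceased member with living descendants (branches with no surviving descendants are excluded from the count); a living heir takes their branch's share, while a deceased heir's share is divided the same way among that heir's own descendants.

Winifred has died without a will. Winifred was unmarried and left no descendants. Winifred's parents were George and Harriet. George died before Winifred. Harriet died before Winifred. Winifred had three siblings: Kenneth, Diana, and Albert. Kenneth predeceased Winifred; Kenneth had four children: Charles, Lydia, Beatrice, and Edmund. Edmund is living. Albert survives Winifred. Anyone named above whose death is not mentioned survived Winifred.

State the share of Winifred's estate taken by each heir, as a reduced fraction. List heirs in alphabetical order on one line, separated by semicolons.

Neither parent survives and there are no descendants, so the estate passes to Winifred's siblings and their issue per stirpes.
The estate is divided into 3 equal shares of 1/3 among Kenneth, Diana, Albert.
Kenneth predeceased; the 1/3 allotted to Kenneth's branch passes to Kenneth's issue by representation.
The 1/3 is divided into 4 equal shares of 1/12 among Charles, Lydia, Beatrice, Edmund.
Charles is living and takes 1/12.
Lydia is living and takes 1/12.
Beatrice is living and takes 1/12.
Edmund is living and takes 1/12.
Diana is living and takes 1/3.
Albert is living and takes 1/3.

Albert 1/3; Beatrice 1/12; Charles 1/12; Diana 1/3; Edmund 1/12; Lydia 1/12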